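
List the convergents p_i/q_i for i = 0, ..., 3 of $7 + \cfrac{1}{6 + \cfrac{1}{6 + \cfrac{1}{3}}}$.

7/1, 43/6, 265/37, 838/117

Using the convergent recurrence p_i = a_i*p_{i-1} + p_{i-2}, q_i = a_i*q_{i-1} + q_{i-2} with p_{-2}=0, p_{-1}=1, q_{-2}=1, q_{-1}=0:
  i=0: a_0=7, p_0 = 7*1 + 0 = 7, q_0 = 7*0 + 1 = 1.
  i=1: a_1=6, p_1 = 6*7 + 1 = 43, q_1 = 6*1 + 0 = 6.
  i=2: a_2=6, p_2 = 6*43 + 7 = 265, q_2 = 6*6 + 1 = 37.
  i=3: a_3=3, p_3 = 3*265 + 43 = 838, q_3 = 3*37 + 6 = 117.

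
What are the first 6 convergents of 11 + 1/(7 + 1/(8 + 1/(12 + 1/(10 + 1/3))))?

11/1, 78/7, 635/57, 7698/691, 77615/6967, 240543/21592

Using the convergent recurrence p_i = a_i*p_{i-1} + p_{i-2}, q_i = a_i*q_{i-1} + q_{i-2} with p_{-2}=0, p_{-1}=1, q_{-2}=1, q_{-1}=0:
  i=0: a_0=11, p_0 = 11*1 + 0 = 11, q_0 = 11*0 + 1 = 1.
  i=1: a_1=7, p_1 = 7*11 + 1 = 78, q_1 = 7*1 + 0 = 7.
  i=2: a_2=8, p_2 = 8*78 + 11 = 635, q_2 = 8*7 + 1 = 57.
  i=3: a_3=12, p_3 = 12*635 + 78 = 7698, q_3 = 12*57 + 7 = 691.
  i=4: a_4=10, p_4 = 10*7698 + 635 = 77615, q_4 = 10*691 + 57 = 6967.
  i=5: a_5=3, p_5 = 3*77615 + 7698 = 240543, q_5 = 3*6967 + 691 = 21592.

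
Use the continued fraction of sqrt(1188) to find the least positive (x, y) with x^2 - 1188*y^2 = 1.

(x, y) = (48599, 1410)

First expand sqrt(1188) as a continued fraction. With x_i = (sqrt(1188) + m_i)/d_i and (m_0, d_0) = (0, 1): a_0 = floor(sqrt(1188)) = 34, since 34^2 = 1156 <= 1188 < 1225 = 35^2.
Iterate m_{i+1} = d_i*a_i - m_i, d_{i+1} = (1188 - m_{i+1}^2)/d_i, a_{i+1} = floor((a_0 + m_{i+1})/d_{i+1}):
  m_1 = 1*34 - 0 = 34, d_1 = (1188 - 34^2)/1 = 32/1 = 32, a_1 = floor((34 + 34)/32) = 2.
  m_2 = 32*2 - 34 = 30, d_2 = (1188 - 30^2)/32 = 288/32 = 9, a_2 = floor((34 + 30)/9) = 7.
  m_3 = 9*7 - 30 = 33, d_3 = (1188 - 33^2)/9 = 99/9 = 11, a_3 = floor((34 + 33)/11) = 6.
  m_4 = 11*6 - 33 = 33, d_4 = (1188 - 33^2)/11 = 99/11 = 9, a_4 = floor((34 + 33)/9) = 7.
  m_5 = 9*7 - 33 = 30, d_5 = (1188 - 30^2)/9 = 288/9 = 32, a_5 = floor((34 + 30)/32) = 2.
  m_6 = 32*2 - 30 = 34, d_6 = (1188 - 34^2)/32 = 32/32 = 1, a_6 = floor((34 + 34)/1) = 68.
  m_7 = 1*68 - 34 = 34, d_7 = (1188 - 34^2)/1 = 32/1 = 32: (m_7, d_7) = (m_1, d_1) = (34, 32), so from here the quotients repeat a_1, ..., a_6; the period length is 6.
So sqrt(1188) = [34; (2, 7, 6, 7, 2, 68)] with period length k = 6.
k is even, so the fundamental solution of x^2 - 1188y^2 = 1 is (p_{k-1}, q_{k-1}) = (p_5, q_5); compute convergents through index 5.
Convergents (p_i = a_i*p_{i-1} + p_{i-2}, q_i = a_i*q_{i-1} + q_{i-2} with p_{-2}=0, p_{-1}=1, q_{-2}=1, q_{-1}=0):
  i=0: a_0=34, p_0 = 34*1 + 0 = 34, q_0 = 34*0 + 1 = 1.
  i=1: a_1=2, p_1 = 2*34 + 1 = 69, q_1 = 2*1 + 0 = 2.
  i=2: a_2=7, p_2 = 7*69 + 34 = 517, q_2 = 7*2 + 1 = 15.
  i=3: a_3=6, p_3 = 6*517 + 69 = 3171, q_3 = 6*15 + 2 = 92.
  i=4: a_4=7, p_4 = 7*3171 + 517 = 22714, q_4 = 7*92 + 15 = 659.
  i=5: a_5=2, p_5 = 2*22714 + 3171 = 48599, q_5 = 2*659 + 92 = 1410.
Check: 48599^2 - 1188*1410^2 = 2361862801 - 2361862800 = 1, so (x, y) = (48599, 1410) solves the equation, and by the theorem it is the least positive solution.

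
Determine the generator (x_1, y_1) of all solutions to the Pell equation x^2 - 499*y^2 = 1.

First expand sqrt(499) as a continued fraction. With x_i = (sqrt(499) + m_i)/d_i and (m_0, d_0) = (0, 1): a_0 = floor(sqrt(499)) = 22, since 22^2 = 484 <= 499 < 529 = 23^2.
Iterate m_{i+1} = d_i*a_i - m_i, d_{i+1} = (499 - m_{i+1}^2)/d_i, a_{i+1} = floor((a_0 + m_{i+1})/d_{i+1}):
  m_1 = 1*22 - 0 = 22, d_1 = (499 - 22^2)/1 = 15/1 = 15, a_1 = floor((22 + 22)/15) = 2.
  m_2 = 15*2 - 22 = 8, d_2 = (499 - 8^2)/15 = 435/15 = 29, a_2 = floor((22 + 8)/29) = 1.
  m_3 = 29*1 - 8 = 21, d_3 = (499 - 21^2)/29 = 58/29 = 2, a_3 = floor((22 + 21)/2) = 21.
  m_4 = 2*21 - 21 = 21, d_4 = (499 - 21^2)/2 = 58/2 = 29, a_4 = floor((22 + 21)/29) = 1.
  m_5 = 29*1 - 21 = 8, d_5 = (499 - 8^2)/29 = 435/29 = 15, a_5 = floor((22 + 8)/15) = 2.
  m_6 = 15*2 - 8 = 22, d_6 = (499 - 22^2)/15 = 15/15 = 1, a_6 = floor((22 + 22)/1) = 44.
  m_7 = 1*44 - 22 = 22, d_7 = (499 - 22^2)/1 = 15/1 = 15: (m_7, d_7) = (m_1, d_1) = (22, 15), so from here the quotients repeat a_1, ..., a_6; the period length is 6.
So sqrt(499) = [22; (2, 1, 21, 1, 2, 44)] with period length k = 6.
k is even, so the fundamental solution of x^2 - 499y^2 = 1 is (p_{k-1}, q_{k-1}) = (p_5, q_5); compute convergents through index 5.
Convergents (p_i = a_i*p_{i-1} + p_{i-2}, q_i = a_i*q_{i-1} + q_{i-2} with p_{-2}=0, p_{-1}=1, q_{-2}=1, q_{-1}=0):
  i=0: a_0=22, p_0 = 22*1 + 0 = 22, q_0 = 22*0 + 1 = 1.
  i=1: a_1=2, p_1 = 2*22 + 1 = 45, q_1 = 2*1 + 0 = 2.
  i=2: a_2=1, p_2 = 1*45 + 22 = 67, q_2 = 1*2 + 1 = 3.
  i=3: a_3=21, p_3 = 21*67 + 45 = 1452, q_3 = 21*3 + 2 = 65.
  i=4: a_4=1, p_4 = 1*1452 + 67 = 1519, q_4 = 1*65 + 3 = 68.
  i=5: a_5=2, p_5 = 2*1519 + 1452 = 4490, q_5 = 2*68 + 65 = 201.
Check: 4490^2 - 499*201^2 = 20160100 - 20160099 = 1, so (x, y) = (4490, 201) solves the equation, and by the theorem it is the least positive solution.

(x, y) = (4490, 201)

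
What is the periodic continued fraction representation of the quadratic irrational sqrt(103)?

[10; (6, 1, 2, 1, 1, 9, 1, 1, 2, 1, 6, 20)]

Write x_i = (sqrt(103) + m_i)/d_i with (m_0, d_0) = (0, 1). a_0 = floor(sqrt(103)) = 10, since 10^2 = 100 <= 103 < 121 = 11^2.
Iterate m_{i+1} = d_i*a_i - m_i, d_{i+1} = (103 - m_{i+1}^2)/d_i, a_{i+1} = floor((a_0 + m_{i+1})/d_{i+1}):
  m_1 = 1*10 - 0 = 10, d_1 = (103 - 10^2)/1 = 3/1 = 3, a_1 = floor((10 + 10)/3) = 6.
  m_2 = 3*6 - 10 = 8, d_2 = (103 - 8^2)/3 = 39/3 = 13, a_2 = floor((10 + 8)/13) = 1.
  m_3 = 13*1 - 8 = 5, d_3 = (103 - 5^2)/13 = 78/13 = 6, a_3 = floor((10 + 5)/6) = 2.
  m_4 = 6*2 - 5 = 7, d_4 = (103 - 7^2)/6 = 54/6 = 9, a_4 = floor((10 + 7)/9) = 1.
  m_5 = 9*1 - 7 = 2, d_5 = (103 - 2^2)/9 = 99/9 = 11, a_5 = floor((10 + 2)/11) = 1.
  m_6 = 11*1 - 2 = 9, d_6 = (103 - 9^2)/11 = 22/11 = 2, a_6 = floor((10 + 9)/2) = 9.
  m_7 = 2*9 - 9 = 9, d_7 = (103 - 9^2)/2 = 22/2 = 11, a_7 = floor((10 + 9)/11) = 1.
  m_8 = 11*1 - 9 = 2, d_8 = (103 - 2^2)/11 = 99/11 = 9, a_8 = floor((10 + 2)/9) = 1.
  m_9 = 9*1 - 2 = 7, d_9 = (103 - 7^2)/9 = 54/9 = 6, a_9 = floor((10 + 7)/6) = 2.
  m_10 = 6*2 - 7 = 5, d_10 = (103 - 5^2)/6 = 78/6 = 13, a_10 = floor((10 + 5)/13) = 1.
  m_11 = 13*1 - 5 = 8, d_11 = (103 - 8^2)/13 = 39/13 = 3, a_11 = floor((10 + 8)/3) = 6.
  m_12 = 3*6 - 8 = 10, d_12 = (103 - 10^2)/3 = 3/3 = 1, a_12 = floor((10 + 10)/1) = 20.
  m_13 = 1*20 - 10 = 10, d_13 = (103 - 10^2)/1 = 3/1 = 3: (m_13, d_13) = (m_1, d_1) = (10, 3), so from here the quotients repeat a_1, ..., a_12; the period length is 12.
Hence the expansion of sqrt(103) is a_0 = 10 followed by the repeating block 6, 1, 2, 1, 1, 9, 1, 1, 2, 1, 6, 20 (period 12).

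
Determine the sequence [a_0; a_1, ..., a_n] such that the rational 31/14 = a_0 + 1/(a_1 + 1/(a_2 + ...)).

[2; 4, 1, 2]

Run the Euclidean algorithm on 31 and 14; the successive quotients are the partial quotients a_0, a_1, ... (each step inverts the fractional part left over by the previous one):
  31 = 2*14 + 3, so a_0 = 2.
  14 = 4*3 + 2, so a_1 = 4.
  3 = 1*2 + 1, so a_2 = 1.
  2 = 2*1 + 0, so a_3 = 2.
The remainder reaches 0 after 4 divisions, so the expansion has 4 partial quotients, read off in order.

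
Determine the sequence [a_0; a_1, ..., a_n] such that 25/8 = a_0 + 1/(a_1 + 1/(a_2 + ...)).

Run the Euclidean algorithm on 25 and 8; the successive quotients are the partial quotients a_0, a_1, ... (each step inverts the fractional part left over by the previous one):
  25 = 3*8 + 1, so a_0 = 3.
  8 = 8*1 + 0, so a_1 = 8.
The remainder reaches 0 after 2 divisions, so the expansion has 2 partial quotients, read off in order.

[3; 8]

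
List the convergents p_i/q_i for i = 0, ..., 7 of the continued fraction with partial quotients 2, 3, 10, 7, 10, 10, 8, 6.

Using the convergent recurrence p_i = a_i*p_{i-1} + p_{i-2}, q_i = a_i*q_{i-1} + q_{i-2} with p_{-2}=0, p_{-1}=1, q_{-2}=1, q_{-1}=0:
  i=0: a_0=2, p_0 = 2*1 + 0 = 2, q_0 = 2*0 + 1 = 1.
  i=1: a_1=3, p_1 = 3*2 + 1 = 7, q_1 = 3*1 + 0 = 3.
  i=2: a_2=10, p_2 = 10*7 + 2 = 72, q_2 = 10*3 + 1 = 31.
  i=3: a_3=7, p_3 = 7*72 + 7 = 511, q_3 = 7*31 + 3 = 220.
  i=4: a_4=10, p_4 = 10*511 + 72 = 5182, q_4 = 10*220 + 31 = 2231.
  i=5: a_5=10, p_5 = 10*5182 + 511 = 52331, q_5 = 10*2231 + 220 = 22530.
  i=6: a_6=8, p_6 = 8*52331 + 5182 = 423830, q_6 = 8*22530 + 2231 = 182471.
  i=7: a_7=6, p_7 = 6*423830 + 52331 = 2595311, q_7 = 6*182471 + 22530 = 1117356.

2/1, 7/3, 72/31, 511/220, 5182/2231, 52331/22530, 423830/182471, 2595311/1117356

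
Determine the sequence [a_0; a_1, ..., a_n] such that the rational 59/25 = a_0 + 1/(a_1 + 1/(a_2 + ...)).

Run the Euclidean algorithm on 59 and 25; the successive quotients are the partial quotients a_0, a_1, ... (each step inverts the fractional part left over by the previous one):
  59 = 2*25 + 9, so a_0 = 2.
  25 = 2*9 + 7, so a_1 = 2.
  9 = 1*7 + 2, so a_2 = 1.
  7 = 3*2 + 1, so a_3 = 3.
  2 = 2*1 + 0, so a_4 = 2.
The remainder reaches 0 after 5 divisions, so the expansion has 5 partial quotients, read off in order.

[2; 2, 1, 3, 2]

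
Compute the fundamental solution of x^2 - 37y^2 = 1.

First expand sqrt(37) as a continued fraction. With x_i = (sqrt(37) + m_i)/d_i and (m_0, d_0) = (0, 1): a_0 = floor(sqrt(37)) = 6, since 6^2 = 36 <= 37 < 49 = 7^2.
Iterate m_{i+1} = d_i*a_i - m_i, d_{i+1} = (37 - m_{i+1}^2)/d_i, a_{i+1} = floor((a_0 + m_{i+1})/d_{i+1}):
  m_1 = 1*6 - 0 = 6, d_1 = (37 - 6^2)/1 = 1/1 = 1, a_1 = floor((6 + 6)/1) = 12.
  m_2 = 1*12 - 6 = 6, d_2 = (37 - 6^2)/1 = 1/1 = 1: (m_2, d_2) = (m_1, d_1) = (6, 1), so from here the quotient a_1 repeats; the period length is 1.
So sqrt(37) = [6; (12)] with period length k = 1.
k is odd, so (p_{k-1}, q_{k-1}) only solves x^2 - 37y^2 = -1 and the fundamental solution of x^2 - 37y^2 = 1 is (p_{2k-1}, q_{2k-1}) = (p_1, q_1); compute convergents through index 1, running through the period twice.
Convergents (p_i = a_i*p_{i-1} + p_{i-2}, q_i = a_i*q_{i-1} + q_{i-2} with p_{-2}=0, p_{-1}=1, q_{-2}=1, q_{-1}=0):
  i=0: a_0=6, p_0 = 6*1 + 0 = 6, q_0 = 6*0 + 1 = 1.
  i=1: a_1=12, p_1 = 12*6 + 1 = 73, q_1 = 12*1 + 0 = 12.
Indeed p_0^2 - 37*q_0^2 = 36 - 37 = -1, not +1.
Check: 73^2 - 37*12^2 = 5329 - 5328 = 1, so (x, y) = (73, 12) solves the equation, and by the theorem it is the least positive solution.

(x, y) = (73, 12)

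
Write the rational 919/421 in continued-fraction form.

[2; 5, 2, 7, 5]

Run the Euclidean algorithm on 919 and 421; the successive quotients are the partial quotients a_0, a_1, ... (each step inverts the fractional part left over by the previous one):
  919 = 2*421 + 77, so a_0 = 2.
  421 = 5*77 + 36, so a_1 = 5.
  77 = 2*36 + 5, so a_2 = 2.
  36 = 7*5 + 1, so a_3 = 7.
  5 = 5*1 + 0, so a_4 = 5.
The remainder reaches 0 after 5 divisions, so the expansion has 5 partial quotients, read off in order.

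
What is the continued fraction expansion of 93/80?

Run the Euclidean algorithm on 93 and 80; the successive quotients are the partial quotients a_0, a_1, ... (each step inverts the fractional part left over by the previous one):
  93 = 1*80 + 13, so a_0 = 1.
  80 = 6*13 + 2, so a_1 = 6.
  13 = 6*2 + 1, so a_2 = 6.
  2 = 2*1 + 0, so a_3 = 2.
The remainder reaches 0 after 4 divisions, so the expansion has 4 partial quotients, read off in order.

[1; 6, 6, 2]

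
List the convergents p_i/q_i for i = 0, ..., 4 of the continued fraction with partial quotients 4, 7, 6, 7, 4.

4/1, 29/7, 178/43, 1275/308, 5278/1275

Using the convergent recurrence p_i = a_i*p_{i-1} + p_{i-2}, q_i = a_i*q_{i-1} + q_{i-2} with p_{-2}=0, p_{-1}=1, q_{-2}=1, q_{-1}=0:
  i=0: a_0=4, p_0 = 4*1 + 0 = 4, q_0 = 4*0 + 1 = 1.
  i=1: a_1=7, p_1 = 7*4 + 1 = 29, q_1 = 7*1 + 0 = 7.
  i=2: a_2=6, p_2 = 6*29 + 4 = 178, q_2 = 6*7 + 1 = 43.
  i=3: a_3=7, p_3 = 7*178 + 29 = 1275, q_3 = 7*43 + 7 = 308.
  i=4: a_4=4, p_4 = 4*1275 + 178 = 5278, q_4 = 4*308 + 43 = 1275.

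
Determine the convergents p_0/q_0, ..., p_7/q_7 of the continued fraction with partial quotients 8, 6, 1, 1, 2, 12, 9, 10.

Using the convergent recurrence p_i = a_i*p_{i-1} + p_{i-2}, q_i = a_i*q_{i-1} + q_{i-2} with p_{-2}=0, p_{-1}=1, q_{-2}=1, q_{-1}=0:
  i=0: a_0=8, p_0 = 8*1 + 0 = 8, q_0 = 8*0 + 1 = 1.
  i=1: a_1=6, p_1 = 6*8 + 1 = 49, q_1 = 6*1 + 0 = 6.
  i=2: a_2=1, p_2 = 1*49 + 8 = 57, q_2 = 1*6 + 1 = 7.
  i=3: a_3=1, p_3 = 1*57 + 49 = 106, q_3 = 1*7 + 6 = 13.
  i=4: a_4=2, p_4 = 2*106 + 57 = 269, q_4 = 2*13 + 7 = 33.
  i=5: a_5=12, p_5 = 12*269 + 106 = 3334, q_5 = 12*33 + 13 = 409.
  i=6: a_6=9, p_6 = 9*3334 + 269 = 30275, q_6 = 9*409 + 33 = 3714.
  i=7: a_7=10, p_7 = 10*30275 + 3334 = 306084, q_7 = 10*3714 + 409 = 37549.

8/1, 49/6, 57/7, 106/13, 269/33, 3334/409, 30275/3714, 306084/37549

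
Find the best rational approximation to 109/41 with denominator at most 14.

8/3

Expand x = 109/41 as a continued fraction with the Euclidean algorithm:
  109 = 2*41 + 27, so a_0 = 2.
  41 = 1*27 + 14, so a_1 = 1.
  27 = 1*14 + 13, so a_2 = 1.
  14 = 1*13 + 1, so a_3 = 1.
  13 = 13*1 + 0, so a_4 = 13.
so x = [2; 1, 1, 1, 13].
Convergents (p_i = a_i*p_{i-1} + p_{i-2}, q_i = a_i*q_{i-1} + q_{i-2} with p_{-2}=0, p_{-1}=1, q_{-2}=1, q_{-1}=0), until the denominator exceeds 14:
  i=0: a_0=2, p_0 = 2*1 + 0 = 2, q_0 = 2*0 + 1 = 1.
  i=1: a_1=1, p_1 = 1*2 + 1 = 3, q_1 = 1*1 + 0 = 1.
  i=2: a_2=1, p_2 = 1*3 + 2 = 5, q_2 = 1*1 + 1 = 2.
  i=3: a_3=1, p_3 = 1*5 + 3 = 8, q_3 = 1*2 + 1 = 3.
  i=4: a_4=13, p_4 = 13*8 + 5 = 109, q_4 = 13*3 + 2 = 41.
q_4 = 41 > 14, so the last convergent with denominator <= 14 is p_3/q_3 = 8/3.
The closest fraction with denominator <= 14 is either p_3/q_3 or the intermediate fraction (k*p_3 + p_2)/(k*q_3 + q_2) with the largest k >= 1 whose denominator stays <= 14; these approach x as k grows, and every other convergent or intermediate fraction in range is farther away.
Largest k: floor((14 - q_2)/q_3) = floor((14 - 2)/3) = 4.
That gives (4*8 + 5)/(4*3 + 2) = 37/14.
Compare the errors: |x - 8/3| = |109*3 - 8*41|/(41*3) = 1/123, and |x - 37/14| = |109*14 - 37*41|/(41*14) = 9/574.
Cross-multiplying, 1*574 = 574 < 1107 = 9*123, so 1/123 is smaller: the convergent 8/3 is closer to x than 37/14.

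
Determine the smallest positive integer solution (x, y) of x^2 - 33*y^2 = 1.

First expand sqrt(33) as a continued fraction. With x_i = (sqrt(33) + m_i)/d_i and (m_0, d_0) = (0, 1): a_0 = floor(sqrt(33)) = 5, since 5^2 = 25 <= 33 < 36 = 6^2.
Iterate m_{i+1} = d_i*a_i - m_i, d_{i+1} = (33 - m_{i+1}^2)/d_i, a_{i+1} = floor((a_0 + m_{i+1})/d_{i+1}):
  m_1 = 1*5 - 0 = 5, d_1 = (33 - 5^2)/1 = 8/1 = 8, a_1 = floor((5 + 5)/8) = 1.
  m_2 = 8*1 - 5 = 3, d_2 = (33 - 3^2)/8 = 24/8 = 3, a_2 = floor((5 + 3)/3) = 2.
  m_3 = 3*2 - 3 = 3, d_3 = (33 - 3^2)/3 = 24/3 = 8, a_3 = floor((5 + 3)/8) = 1.
  m_4 = 8*1 - 3 = 5, d_4 = (33 - 5^2)/8 = 8/8 = 1, a_4 = floor((5 + 5)/1) = 10.
  m_5 = 1*10 - 5 = 5, d_5 = (33 - 5^2)/1 = 8/1 = 8: (m_5, d_5) = (m_1, d_1) = (5, 8), so from here the quotients repeat a_1, ..., a_4; the period length is 4.
So sqrt(33) = [5; (1, 2, 1, 10)] with period length k = 4.
k is even, so the fundamental solution of x^2 - 33y^2 = 1 is (p_{k-1}, q_{k-1}) = (p_3, q_3); compute convergents through index 3.
Convergents (p_i = a_i*p_{i-1} + p_{i-2}, q_i = a_i*q_{i-1} + q_{i-2} with p_{-2}=0, p_{-1}=1, q_{-2}=1, q_{-1}=0):
  i=0: a_0=5, p_0 = 5*1 + 0 = 5, q_0 = 5*0 + 1 = 1.
  i=1: a_1=1, p_1 = 1*5 + 1 = 6, q_1 = 1*1 + 0 = 1.
  i=2: a_2=2, p_2 = 2*6 + 5 = 17, q_2 = 2*1 + 1 = 3.
  i=3: a_3=1, p_3 = 1*17 + 6 = 23, q_3 = 1*3 + 1 = 4.
Check: 23^2 - 33*4^2 = 529 - 528 = 1, so (x, y) = (23, 4) solves the equation, and by the theorem it is the least positive solution.

(x, y) = (23, 4)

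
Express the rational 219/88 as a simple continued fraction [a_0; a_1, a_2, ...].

Run the Euclidean algorithm on 219 and 88; the successive quotients are the partial quotients a_0, a_1, ... (each step inverts the fractional part left over by the previous one):
  219 = 2*88 + 43, so a_0 = 2.
  88 = 2*43 + 2, so a_1 = 2.
  43 = 21*2 + 1, so a_2 = 21.
  2 = 2*1 + 0, so a_3 = 2.
The remainder reaches 0 after 4 divisions, so the expansion has 4 partial quotients, read off in order.

[2; 2, 21, 2]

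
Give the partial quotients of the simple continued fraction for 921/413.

[2; 4, 2, 1, 7, 4]

Run the Euclidean algorithm on 921 and 413; the successive quotients are the partial quotients a_0, a_1, ... (each step inverts the fractional part left over by the previous one):
  921 = 2*413 + 95, so a_0 = 2.
  413 = 4*95 + 33, so a_1 = 4.
  95 = 2*33 + 29, so a_2 = 2.
  33 = 1*29 + 4, so a_3 = 1.
  29 = 7*4 + 1, so a_4 = 7.
  4 = 4*1 + 0, so a_5 = 4.
The remainder reaches 0 after 6 divisions, so the expansion has 6 partial quotients, read off in order.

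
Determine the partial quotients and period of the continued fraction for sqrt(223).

Write x_i = (sqrt(223) + m_i)/d_i with (m_0, d_0) = (0, 1). a_0 = floor(sqrt(223)) = 14, since 14^2 = 196 <= 223 < 225 = 15^2.
Iterate m_{i+1} = d_i*a_i - m_i, d_{i+1} = (223 - m_{i+1}^2)/d_i, a_{i+1} = floor((a_0 + m_{i+1})/d_{i+1}):
  m_1 = 1*14 - 0 = 14, d_1 = (223 - 14^2)/1 = 27/1 = 27, a_1 = floor((14 + 14)/27) = 1.
  m_2 = 27*1 - 14 = 13, d_2 = (223 - 13^2)/27 = 54/27 = 2, a_2 = floor((14 + 13)/2) = 13.
  m_3 = 2*13 - 13 = 13, d_3 = (223 - 13^2)/2 = 54/2 = 27, a_3 = floor((14 + 13)/27) = 1.
  m_4 = 27*1 - 13 = 14, d_4 = (223 - 14^2)/27 = 27/27 = 1, a_4 = floor((14 + 14)/1) = 28.
  m_5 = 1*28 - 14 = 14, d_5 = (223 - 14^2)/1 = 27/1 = 27: (m_5, d_5) = (m_1, d_1) = (14, 27), so from here the quotients repeat a_1, ..., a_4; the period length is 4.
Hence the expansion of sqrt(223) is a_0 = 14 followed by the repeating block 1, 13, 1, 28 (period 4).

[14; (1, 13, 1, 28)]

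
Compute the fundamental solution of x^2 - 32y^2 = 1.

First expand sqrt(32) as a continued fraction. With x_i = (sqrt(32) + m_i)/d_i and (m_0, d_0) = (0, 1): a_0 = floor(sqrt(32)) = 5, since 5^2 = 25 <= 32 < 36 = 6^2.
Iterate m_{i+1} = d_i*a_i - m_i, d_{i+1} = (32 - m_{i+1}^2)/d_i, a_{i+1} = floor((a_0 + m_{i+1})/d_{i+1}):
  m_1 = 1*5 - 0 = 5, d_1 = (32 - 5^2)/1 = 7/1 = 7, a_1 = floor((5 + 5)/7) = 1.
  m_2 = 7*1 - 5 = 2, d_2 = (32 - 2^2)/7 = 28/7 = 4, a_2 = floor((5 + 2)/4) = 1.
  m_3 = 4*1 - 2 = 2, d_3 = (32 - 2^2)/4 = 28/4 = 7, a_3 = floor((5 + 2)/7) = 1.
  m_4 = 7*1 - 2 = 5, d_4 = (32 - 5^2)/7 = 7/7 = 1, a_4 = floor((5 + 5)/1) = 10.
  m_5 = 1*10 - 5 = 5, d_5 = (32 - 5^2)/1 = 7/1 = 7: (m_5, d_5) = (m_1, d_1) = (5, 7), so from here the quotients repeat a_1, ..., a_4; the period length is 4.
So sqrt(32) = [5; (1, 1, 1, 10)] with period length k = 4.
k is even, so the fundamental solution of x^2 - 32y^2 = 1 is (p_{k-1}, q_{k-1}) = (p_3, q_3); compute convergents through index 3.
Convergents (p_i = a_i*p_{i-1} + p_{i-2}, q_i = a_i*q_{i-1} + q_{i-2} with p_{-2}=0, p_{-1}=1, q_{-2}=1, q_{-1}=0):
  i=0: a_0=5, p_0 = 5*1 + 0 = 5, q_0 = 5*0 + 1 = 1.
  i=1: a_1=1, p_1 = 1*5 + 1 = 6, q_1 = 1*1 + 0 = 1.
  i=2: a_2=1, p_2 = 1*6 + 5 = 11, q_2 = 1*1 + 1 = 2.
  i=3: a_3=1, p_3 = 1*11 + 6 = 17, q_3 = 1*2 + 1 = 3.
Check: 17^2 - 32*3^2 = 289 - 288 = 1, so (x, y) = (17, 3) solves the equation, and by the theorem it is the least positive solution.

(x, y) = (17, 3)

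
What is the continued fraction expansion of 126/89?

Run the Euclidean algorithm on 126 and 89; the successive quotients are the partial quotients a_0, a_1, ... (each step inverts the fractional part left over by the previous one):
  126 = 1*89 + 37, so a_0 = 1.
  89 = 2*37 + 15, so a_1 = 2.
  37 = 2*15 + 7, so a_2 = 2.
  15 = 2*7 + 1, so a_3 = 2.
  7 = 7*1 + 0, so a_4 = 7.
The remainder reaches 0 after 5 divisions, so the expansion has 5 partial quotients, read off in order.

[1; 2, 2, 2, 7]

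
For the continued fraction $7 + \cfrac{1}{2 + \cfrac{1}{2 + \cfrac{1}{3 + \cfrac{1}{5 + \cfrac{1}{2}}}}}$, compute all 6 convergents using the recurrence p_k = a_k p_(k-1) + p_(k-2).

Using the convergent recurrence p_i = a_i*p_{i-1} + p_{i-2}, q_i = a_i*q_{i-1} + q_{i-2} with p_{-2}=0, p_{-1}=1, q_{-2}=1, q_{-1}=0:
  i=0: a_0=7, p_0 = 7*1 + 0 = 7, q_0 = 7*0 + 1 = 1.
  i=1: a_1=2, p_1 = 2*7 + 1 = 15, q_1 = 2*1 + 0 = 2.
  i=2: a_2=2, p_2 = 2*15 + 7 = 37, q_2 = 2*2 + 1 = 5.
  i=3: a_3=3, p_3 = 3*37 + 15 = 126, q_3 = 3*5 + 2 = 17.
  i=4: a_4=5, p_4 = 5*126 + 37 = 667, q_4 = 5*17 + 5 = 90.
  i=5: a_5=2, p_5 = 2*667 + 126 = 1460, q_5 = 2*90 + 17 = 197.

7/1, 15/2, 37/5, 126/17, 667/90, 1460/197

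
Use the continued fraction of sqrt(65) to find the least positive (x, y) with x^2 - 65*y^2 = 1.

First expand sqrt(65) as a continued fraction. With x_i = (sqrt(65) + m_i)/d_i and (m_0, d_0) = (0, 1): a_0 = floor(sqrt(65)) = 8, since 8^2 = 64 <= 65 < 81 = 9^2.
Iterate m_{i+1} = d_i*a_i - m_i, d_{i+1} = (65 - m_{i+1}^2)/d_i, a_{i+1} = floor((a_0 + m_{i+1})/d_{i+1}):
  m_1 = 1*8 - 0 = 8, d_1 = (65 - 8^2)/1 = 1/1 = 1, a_1 = floor((8 + 8)/1) = 16.
  m_2 = 1*16 - 8 = 8, d_2 = (65 - 8^2)/1 = 1/1 = 1: (m_2, d_2) = (m_1, d_1) = (8, 1), so from here the quotient a_1 repeats; the period length is 1.
So sqrt(65) = [8; (16)] with period length k = 1.
k is odd, so (p_{k-1}, q_{k-1}) only solves x^2 - 65y^2 = -1 and the fundamental solution of x^2 - 65y^2 = 1 is (p_{2k-1}, q_{2k-1}) = (p_1, q_1); compute convergents through index 1, running through the period twice.
Convergents (p_i = a_i*p_{i-1} + p_{i-2}, q_i = a_i*q_{i-1} + q_{i-2} with p_{-2}=0, p_{-1}=1, q_{-2}=1, q_{-1}=0):
  i=0: a_0=8, p_0 = 8*1 + 0 = 8, q_0 = 8*0 + 1 = 1.
  i=1: a_1=16, p_1 = 16*8 + 1 = 129, q_1 = 16*1 + 0 = 16.
Indeed p_0^2 - 65*q_0^2 = 64 - 65 = -1, not +1.
Check: 129^2 - 65*16^2 = 16641 - 16640 = 1, so (x, y) = (129, 16) solves the equation, and by the theorem it is the least positive solution.

(x, y) = (129, 16)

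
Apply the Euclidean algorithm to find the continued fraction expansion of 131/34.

[3; 1, 5, 1, 4]

Run the Euclidean algorithm on 131 and 34; the successive quotients are the partial quotients a_0, a_1, ... (each step inverts the fractional part left over by the previous one):
  131 = 3*34 + 29, so a_0 = 3.
  34 = 1*29 + 5, so a_1 = 1.
  29 = 5*5 + 4, so a_2 = 5.
  5 = 1*4 + 1, so a_3 = 1.
  4 = 4*1 + 0, so a_4 = 4.
The remainder reaches 0 after 5 divisions, so the expansion has 5 partial quotients, read off in order.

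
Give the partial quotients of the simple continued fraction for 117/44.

Run the Euclidean algorithm on 117 and 44; the successive quotients are the partial quotients a_0, a_1, ... (each step inverts the fractional part left over by the previous one):
  117 = 2*44 + 29, so a_0 = 2.
  44 = 1*29 + 15, so a_1 = 1.
  29 = 1*15 + 14, so a_2 = 1.
  15 = 1*14 + 1, so a_3 = 1.
  14 = 14*1 + 0, so a_4 = 14.
The remainder reaches 0 after 5 divisions, so the expansion has 5 partial quotients, read off in order.

[2; 1, 1, 1, 14]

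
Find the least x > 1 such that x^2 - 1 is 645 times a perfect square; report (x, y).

First expand sqrt(645) as a continued fraction. With x_i = (sqrt(645) + m_i)/d_i and (m_0, d_0) = (0, 1): a_0 = floor(sqrt(645)) = 25, since 25^2 = 625 <= 645 < 676 = 26^2.
Iterate m_{i+1} = d_i*a_i - m_i, d_{i+1} = (645 - m_{i+1}^2)/d_i, a_{i+1} = floor((a_0 + m_{i+1})/d_{i+1}):
  m_1 = 1*25 - 0 = 25, d_1 = (645 - 25^2)/1 = 20/1 = 20, a_1 = floor((25 + 25)/20) = 2.
  m_2 = 20*2 - 25 = 15, d_2 = (645 - 15^2)/20 = 420/20 = 21, a_2 = floor((25 + 15)/21) = 1.
  m_3 = 21*1 - 15 = 6, d_3 = (645 - 6^2)/21 = 609/21 = 29, a_3 = floor((25 + 6)/29) = 1.
  m_4 = 29*1 - 6 = 23, d_4 = (645 - 23^2)/29 = 116/29 = 4, a_4 = floor((25 + 23)/4) = 12.
  m_5 = 4*12 - 23 = 25, d_5 = (645 - 25^2)/4 = 20/4 = 5, a_5 = floor((25 + 25)/5) = 10.
  m_6 = 5*10 - 25 = 25, d_6 = (645 - 25^2)/5 = 20/5 = 4, a_6 = floor((25 + 25)/4) = 12.
  m_7 = 4*12 - 25 = 23, d_7 = (645 - 23^2)/4 = 116/4 = 29, a_7 = floor((25 + 23)/29) = 1.
  m_8 = 29*1 - 23 = 6, d_8 = (645 - 6^2)/29 = 609/29 = 21, a_8 = floor((25 + 6)/21) = 1.
  m_9 = 21*1 - 6 = 15, d_9 = (645 - 15^2)/21 = 420/21 = 20, a_9 = floor((25 + 15)/20) = 2.
  m_10 = 20*2 - 15 = 25, d_10 = (645 - 25^2)/20 = 20/20 = 1, a_10 = floor((25 + 25)/1) = 50.
  m_11 = 1*50 - 25 = 25, d_11 = (645 - 25^2)/1 = 20/1 = 20: (m_11, d_11) = (m_1, d_1) = (25, 20), so from here the quotients repeat a_1, ..., a_10; the period length is 10.
So sqrt(645) = [25; (2, 1, 1, 12, 10, 12, 1, 1, 2, 50)] with period length k = 10.
k is even, so the fundamental solution of x^2 - 645y^2 = 1 is (p_{k-1}, q_{k-1}) = (p_9, q_9); compute convergents through index 9.
Convergents (p_i = a_i*p_{i-1} + p_{i-2}, q_i = a_i*q_{i-1} + q_{i-2} with p_{-2}=0, p_{-1}=1, q_{-2}=1, q_{-1}=0):
  i=0: a_0=25, p_0 = 25*1 + 0 = 25, q_0 = 25*0 + 1 = 1.
  i=1: a_1=2, p_1 = 2*25 + 1 = 51, q_1 = 2*1 + 0 = 2.
  i=2: a_2=1, p_2 = 1*51 + 25 = 76, q_2 = 1*2 + 1 = 3.
  i=3: a_3=1, p_3 = 1*76 + 51 = 127, q_3 = 1*3 + 2 = 5.
  i=4: a_4=12, p_4 = 12*127 + 76 = 1600, q_4 = 12*5 + 3 = 63.
  i=5: a_5=10, p_5 = 10*1600 + 127 = 16127, q_5 = 10*63 + 5 = 635.
  i=6: a_6=12, p_6 = 12*16127 + 1600 = 195124, q_6 = 12*635 + 63 = 7683.
  i=7: a_7=1, p_7 = 1*195124 + 16127 = 211251, q_7 = 1*7683 + 635 = 8318.
  i=8: a_8=1, p_8 = 1*211251 + 195124 = 406375, q_8 = 1*8318 + 7683 = 16001.
  i=9: a_9=2, p_9 = 2*406375 + 211251 = 1024001, q_9 = 2*16001 + 8318 = 40320.
Check: 1024001^2 - 645*40320^2 = 1048578048001 - 1048578048000 = 1, so (x, y) = (1024001, 40320) solves the equation, and by the theorem it is the least positive solution.

(x, y) = (1024001, 40320)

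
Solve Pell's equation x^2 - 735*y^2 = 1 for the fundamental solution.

(x, y) = (244, 9)

First expand sqrt(735) as a continued fraction. With x_i = (sqrt(735) + m_i)/d_i and (m_0, d_0) = (0, 1): a_0 = floor(sqrt(735)) = 27, since 27^2 = 729 <= 735 < 784 = 28^2.
Iterate m_{i+1} = d_i*a_i - m_i, d_{i+1} = (735 - m_{i+1}^2)/d_i, a_{i+1} = floor((a_0 + m_{i+1})/d_{i+1}):
  m_1 = 1*27 - 0 = 27, d_1 = (735 - 27^2)/1 = 6/1 = 6, a_1 = floor((27 + 27)/6) = 9.
  m_2 = 6*9 - 27 = 27, d_2 = (735 - 27^2)/6 = 6/6 = 1, a_2 = floor((27 + 27)/1) = 54.
  m_3 = 1*54 - 27 = 27, d_3 = (735 - 27^2)/1 = 6/1 = 6: (m_3, d_3) = (m_1, d_1) = (27, 6), so from here the quotients repeat a_1, a_2; the period length is 2.
So sqrt(735) = [27; (9, 54)] with period length k = 2.
k is even, so the fundamental solution of x^2 - 735y^2 = 1 is (p_{k-1}, q_{k-1}) = (p_1, q_1); compute convergents through index 1.
Convergents (p_i = a_i*p_{i-1} + p_{i-2}, q_i = a_i*q_{i-1} + q_{i-2} with p_{-2}=0, p_{-1}=1, q_{-2}=1, q_{-1}=0):
  i=0: a_0=27, p_0 = 27*1 + 0 = 27, q_0 = 27*0 + 1 = 1.
  i=1: a_1=9, p_1 = 9*27 + 1 = 244, q_1 = 9*1 + 0 = 9.
Check: 244^2 - 735*9^2 = 59536 - 59535 = 1, so (x, y) = (244, 9) solves the equation, and by the theorem it is the least positive solution.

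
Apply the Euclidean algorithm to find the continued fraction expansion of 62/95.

Run the Euclidean algorithm on 62 and 95; the successive quotients are the partial quotients a_0, a_1, ... (each step inverts the fractional part left over by the previous one):
  62 = 0*95 + 62, so a_0 = 0.
  95 = 1*62 + 33, so a_1 = 1.
  62 = 1*33 + 29, so a_2 = 1.
  33 = 1*29 + 4, so a_3 = 1.
  29 = 7*4 + 1, so a_4 = 7.
  4 = 4*1 + 0, so a_5 = 4.
The remainder reaches 0 after 6 divisions, so the expansion has 6 partial quotients, read off in order.

[0; 1, 1, 1, 7, 4]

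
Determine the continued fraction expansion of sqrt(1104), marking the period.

Write x_i = (sqrt(1104) + m_i)/d_i with (m_0, d_0) = (0, 1). a_0 = floor(sqrt(1104)) = 33, since 33^2 = 1089 <= 1104 < 1156 = 34^2.
Iterate m_{i+1} = d_i*a_i - m_i, d_{i+1} = (1104 - m_{i+1}^2)/d_i, a_{i+1} = floor((a_0 + m_{i+1})/d_{i+1}):
  m_1 = 1*33 - 0 = 33, d_1 = (1104 - 33^2)/1 = 15/1 = 15, a_1 = floor((33 + 33)/15) = 4.
  m_2 = 15*4 - 33 = 27, d_2 = (1104 - 27^2)/15 = 375/15 = 25, a_2 = floor((33 + 27)/25) = 2.
  m_3 = 25*2 - 27 = 23, d_3 = (1104 - 23^2)/25 = 575/25 = 23, a_3 = floor((33 + 23)/23) = 2.
  m_4 = 23*2 - 23 = 23, d_4 = (1104 - 23^2)/23 = 575/23 = 25, a_4 = floor((33 + 23)/25) = 2.
  m_5 = 25*2 - 23 = 27, d_5 = (1104 - 27^2)/25 = 375/25 = 15, a_5 = floor((33 + 27)/15) = 4.
  m_6 = 15*4 - 27 = 33, d_6 = (1104 - 33^2)/15 = 15/15 = 1, a_6 = floor((33 + 33)/1) = 66.
  m_7 = 1*66 - 33 = 33, d_7 = (1104 - 33^2)/1 = 15/1 = 15: (m_7, d_7) = (m_1, d_1) = (33, 15), so from here the quotients repeat a_1, ..., a_6; the period length is 6.
Hence the expansion of sqrt(1104) is a_0 = 33 followed by the repeating block 4, 2, 2, 2, 4, 66 (period 6).

[33; (4, 2, 2, 2, 4, 66)]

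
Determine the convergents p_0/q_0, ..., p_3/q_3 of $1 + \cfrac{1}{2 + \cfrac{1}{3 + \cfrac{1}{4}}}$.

1/1, 3/2, 10/7, 43/30

Using the convergent recurrence p_i = a_i*p_{i-1} + p_{i-2}, q_i = a_i*q_{i-1} + q_{i-2} with p_{-2}=0, p_{-1}=1, q_{-2}=1, q_{-1}=0:
  i=0: a_0=1, p_0 = 1*1 + 0 = 1, q_0 = 1*0 + 1 = 1.
  i=1: a_1=2, p_1 = 2*1 + 1 = 3, q_1 = 2*1 + 0 = 2.
  i=2: a_2=3, p_2 = 3*3 + 1 = 10, q_2 = 3*2 + 1 = 7.
  i=3: a_3=4, p_3 = 4*10 + 3 = 43, q_3 = 4*7 + 2 = 30.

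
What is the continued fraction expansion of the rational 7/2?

Run the Euclidean algorithm on 7 and 2; the successive quotients are the partial quotients a_0, a_1, ... (each step inverts the fractional part left over by the previous one):
  7 = 3*2 + 1, so a_0 = 3.
  2 = 2*1 + 0, so a_1 = 2.
The remainder reaches 0 after 2 divisions, so the expansion has 2 partial quotients, read off in order.

[3; 2]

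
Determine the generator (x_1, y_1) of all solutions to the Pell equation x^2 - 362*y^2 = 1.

(x, y) = (723, 38)

First expand sqrt(362) as a continued fraction. With x_i = (sqrt(362) + m_i)/d_i and (m_0, d_0) = (0, 1): a_0 = floor(sqrt(362)) = 19, since 19^2 = 361 <= 362 < 400 = 20^2.
Iterate m_{i+1} = d_i*a_i - m_i, d_{i+1} = (362 - m_{i+1}^2)/d_i, a_{i+1} = floor((a_0 + m_{i+1})/d_{i+1}):
  m_1 = 1*19 - 0 = 19, d_1 = (362 - 19^2)/1 = 1/1 = 1, a_1 = floor((19 + 19)/1) = 38.
  m_2 = 1*38 - 19 = 19, d_2 = (362 - 19^2)/1 = 1/1 = 1: (m_2, d_2) = (m_1, d_1) = (19, 1), so from here the quotient a_1 repeats; the period length is 1.
So sqrt(362) = [19; (38)] with period length k = 1.
k is odd, so (p_{k-1}, q_{k-1}) only solves x^2 - 362y^2 = -1 and the fundamental solution of x^2 - 362y^2 = 1 is (p_{2k-1}, q_{2k-1}) = (p_1, q_1); compute convergents through index 1, running through the period twice.
Convergents (p_i = a_i*p_{i-1} + p_{i-2}, q_i = a_i*q_{i-1} + q_{i-2} with p_{-2}=0, p_{-1}=1, q_{-2}=1, q_{-1}=0):
  i=0: a_0=19, p_0 = 19*1 + 0 = 19, q_0 = 19*0 + 1 = 1.
  i=1: a_1=38, p_1 = 38*19 + 1 = 723, q_1 = 38*1 + 0 = 38.
Indeed p_0^2 - 362*q_0^2 = 361 - 362 = -1, not +1.
Check: 723^2 - 362*38^2 = 522729 - 522728 = 1, so (x, y) = (723, 38) solves the equation, and by the theorem it is the least positive solution.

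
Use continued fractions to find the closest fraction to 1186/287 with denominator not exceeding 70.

Expand x = 1186/287 as a continued fraction with the Euclidean algorithm:
  1186 = 4*287 + 38, so a_0 = 4.
  287 = 7*38 + 21, so a_1 = 7.
  38 = 1*21 + 17, so a_2 = 1.
  21 = 1*17 + 4, so a_3 = 1.
  17 = 4*4 + 1, so a_4 = 4.
  4 = 4*1 + 0, so a_5 = 4.
so x = [4; 7, 1, 1, 4, 4].
Convergents (p_i = a_i*p_{i-1} + p_{i-2}, q_i = a_i*q_{i-1} + q_{i-2} with p_{-2}=0, p_{-1}=1, q_{-2}=1, q_{-1}=0), until the denominator exceeds 70:
  i=0: a_0=4, p_0 = 4*1 + 0 = 4, q_0 = 4*0 + 1 = 1.
  i=1: a_1=7, p_1 = 7*4 + 1 = 29, q_1 = 7*1 + 0 = 7.
  i=2: a_2=1, p_2 = 1*29 + 4 = 33, q_2 = 1*7 + 1 = 8.
  i=3: a_3=1, p_3 = 1*33 + 29 = 62, q_3 = 1*8 + 7 = 15.
  i=4: a_4=4, p_4 = 4*62 + 33 = 281, q_4 = 4*15 + 8 = 68.
  i=5: a_5=4, p_5 = 4*281 + 62 = 1186, q_5 = 4*68 + 15 = 287.
q_5 = 287 > 70, so the last convergent with denominator <= 70 is p_4/q_4 = 281/68.
The closest fraction with denominator <= 70 is either p_4/q_4 or the intermediate fraction (k*p_4 + p_3)/(k*q_4 + q_3) with the largest k >= 1 whose denominator stays <= 70; these approach x as k grows, and every other convergent or intermediate fraction in range is farther away.
Largest k: floor((70 - q_3)/q_4) = floor((70 - 15)/68) = 0.
Since k = 0, no intermediate fraction beyond p_4/q_4 has denominator <= 70, so the convergent 281/68 is the closest (its error is |1186*68 - 281*287|/(287*68) = 1/19516).

281/68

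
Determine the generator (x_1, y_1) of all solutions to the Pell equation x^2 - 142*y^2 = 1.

First expand sqrt(142) as a continued fraction. With x_i = (sqrt(142) + m_i)/d_i and (m_0, d_0) = (0, 1): a_0 = floor(sqrt(142)) = 11, since 11^2 = 121 <= 142 < 144 = 12^2.
Iterate m_{i+1} = d_i*a_i - m_i, d_{i+1} = (142 - m_{i+1}^2)/d_i, a_{i+1} = floor((a_0 + m_{i+1})/d_{i+1}):
  m_1 = 1*11 - 0 = 11, d_1 = (142 - 11^2)/1 = 21/1 = 21, a_1 = floor((11 + 11)/21) = 1.
  m_2 = 21*1 - 11 = 10, d_2 = (142 - 10^2)/21 = 42/21 = 2, a_2 = floor((11 + 10)/2) = 10.
  m_3 = 2*10 - 10 = 10, d_3 = (142 - 10^2)/2 = 42/2 = 21, a_3 = floor((11 + 10)/21) = 1.
  m_4 = 21*1 - 10 = 11, d_4 = (142 - 11^2)/21 = 21/21 = 1, a_4 = floor((11 + 11)/1) = 22.
  m_5 = 1*22 - 11 = 11, d_5 = (142 - 11^2)/1 = 21/1 = 21: (m_5, d_5) = (m_1, d_1) = (11, 21), so from here the quotients repeat a_1, ..., a_4; the period length is 4.
So sqrt(142) = [11; (1, 10, 1, 22)] with period length k = 4.
k is even, so the fundamental solution of x^2 - 142y^2 = 1 is (p_{k-1}, q_{k-1}) = (p_3, q_3); compute convergents through index 3.
Convergents (p_i = a_i*p_{i-1} + p_{i-2}, q_i = a_i*q_{i-1} + q_{i-2} with p_{-2}=0, p_{-1}=1, q_{-2}=1, q_{-1}=0):
  i=0: a_0=11, p_0 = 11*1 + 0 = 11, q_0 = 11*0 + 1 = 1.
  i=1: a_1=1, p_1 = 1*11 + 1 = 12, q_1 = 1*1 + 0 = 1.
  i=2: a_2=10, p_2 = 10*12 + 11 = 131, q_2 = 10*1 + 1 = 11.
  i=3: a_3=1, p_3 = 1*131 + 12 = 143, q_3 = 1*11 + 1 = 12.
Check: 143^2 - 142*12^2 = 20449 - 20448 = 1, so (x, y) = (143, 12) solves the equation, and by the theorem it is the least positive solution.

(x, y) = (143, 12)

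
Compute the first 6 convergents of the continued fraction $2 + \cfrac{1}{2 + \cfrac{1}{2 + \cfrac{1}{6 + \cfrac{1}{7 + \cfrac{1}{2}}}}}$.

Using the convergent recurrence p_i = a_i*p_{i-1} + p_{i-2}, q_i = a_i*q_{i-1} + q_{i-2} with p_{-2}=0, p_{-1}=1, q_{-2}=1, q_{-1}=0:
  i=0: a_0=2, p_0 = 2*1 + 0 = 2, q_0 = 2*0 + 1 = 1.
  i=1: a_1=2, p_1 = 2*2 + 1 = 5, q_1 = 2*1 + 0 = 2.
  i=2: a_2=2, p_2 = 2*5 + 2 = 12, q_2 = 2*2 + 1 = 5.
  i=3: a_3=6, p_3 = 6*12 + 5 = 77, q_3 = 6*5 + 2 = 32.
  i=4: a_4=7, p_4 = 7*77 + 12 = 551, q_4 = 7*32 + 5 = 229.
  i=5: a_5=2, p_5 = 2*551 + 77 = 1179, q_5 = 2*229 + 32 = 490.

2/1, 5/2, 12/5, 77/32, 551/229, 1179/490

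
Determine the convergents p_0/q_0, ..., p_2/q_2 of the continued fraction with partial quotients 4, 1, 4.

Using the convergent recurrence p_i = a_i*p_{i-1} + p_{i-2}, q_i = a_i*q_{i-1} + q_{i-2} with p_{-2}=0, p_{-1}=1, q_{-2}=1, q_{-1}=0:
  i=0: a_0=4, p_0 = 4*1 + 0 = 4, q_0 = 4*0 + 1 = 1.
  i=1: a_1=1, p_1 = 1*4 + 1 = 5, q_1 = 1*1 + 0 = 1.
  i=2: a_2=4, p_2 = 4*5 + 4 = 24, q_2 = 4*1 + 1 = 5.

4/1, 5/1, 24/5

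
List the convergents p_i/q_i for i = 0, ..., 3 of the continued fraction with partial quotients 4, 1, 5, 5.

Using the convergent recurrence p_i = a_i*p_{i-1} + p_{i-2}, q_i = a_i*q_{i-1} + q_{i-2} with p_{-2}=0, p_{-1}=1, q_{-2}=1, q_{-1}=0:
  i=0: a_0=4, p_0 = 4*1 + 0 = 4, q_0 = 4*0 + 1 = 1.
  i=1: a_1=1, p_1 = 1*4 + 1 = 5, q_1 = 1*1 + 0 = 1.
  i=2: a_2=5, p_2 = 5*5 + 4 = 29, q_2 = 5*1 + 1 = 6.
  i=3: a_3=5, p_3 = 5*29 + 5 = 150, q_3 = 5*6 + 1 = 31.

4/1, 5/1, 29/6, 150/31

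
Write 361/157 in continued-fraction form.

[2; 3, 2, 1, 15]

Run the Euclidean algorithm on 361 and 157; the successive quotients are the partial quotients a_0, a_1, ... (each step inverts the fractional part left over by the previous one):
  361 = 2*157 + 47, so a_0 = 2.
  157 = 3*47 + 16, so a_1 = 3.
  47 = 2*16 + 15, so a_2 = 2.
  16 = 1*15 + 1, so a_3 = 1.
  15 = 15*1 + 0, so a_4 = 15.
The remainder reaches 0 after 5 divisions, so the expansion has 5 partial quotients, read off in order.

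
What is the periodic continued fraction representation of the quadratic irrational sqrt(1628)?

[40; (2, 1, 6, 1, 2, 80)]

Write x_i = (sqrt(1628) + m_i)/d_i with (m_0, d_0) = (0, 1). a_0 = floor(sqrt(1628)) = 40, since 40^2 = 1600 <= 1628 < 1681 = 41^2.
Iterate m_{i+1} = d_i*a_i - m_i, d_{i+1} = (1628 - m_{i+1}^2)/d_i, a_{i+1} = floor((a_0 + m_{i+1})/d_{i+1}):
  m_1 = 1*40 - 0 = 40, d_1 = (1628 - 40^2)/1 = 28/1 = 28, a_1 = floor((40 + 40)/28) = 2.
  m_2 = 28*2 - 40 = 16, d_2 = (1628 - 16^2)/28 = 1372/28 = 49, a_2 = floor((40 + 16)/49) = 1.
  m_3 = 49*1 - 16 = 33, d_3 = (1628 - 33^2)/49 = 539/49 = 11, a_3 = floor((40 + 33)/11) = 6.
  m_4 = 11*6 - 33 = 33, d_4 = (1628 - 33^2)/11 = 539/11 = 49, a_4 = floor((40 + 33)/49) = 1.
  m_5 = 49*1 - 33 = 16, d_5 = (1628 - 16^2)/49 = 1372/49 = 28, a_5 = floor((40 + 16)/28) = 2.
  m_6 = 28*2 - 16 = 40, d_6 = (1628 - 40^2)/28 = 28/28 = 1, a_6 = floor((40 + 40)/1) = 80.
  m_7 = 1*80 - 40 = 40, d_7 = (1628 - 40^2)/1 = 28/1 = 28: (m_7, d_7) = (m_1, d_1) = (40, 28), so from here the quotients repeat a_1, ..., a_6; the period length is 6.
Hence the expansion of sqrt(1628) is a_0 = 40 followed by the repeating block 2, 1, 6, 1, 2, 80 (period 6).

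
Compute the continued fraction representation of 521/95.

Run the Euclidean algorithm on 521 and 95; the successive quotients are the partial quotients a_0, a_1, ... (each step inverts the fractional part left over by the previous one):
  521 = 5*95 + 46, so a_0 = 5.
  95 = 2*46 + 3, so a_1 = 2.
  46 = 15*3 + 1, so a_2 = 15.
  3 = 3*1 + 0, so a_3 = 3.
The remainder reaches 0 after 4 divisions, so the expansion has 4 partial quotients, read off in order.

[5; 2, 15, 3]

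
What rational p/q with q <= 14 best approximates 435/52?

92/11

Expand x = 435/52 as a continued fraction with the Euclidean algorithm:
  435 = 8*52 + 19, so a_0 = 8.
  52 = 2*19 + 14, so a_1 = 2.
  19 = 1*14 + 5, so a_2 = 1.
  14 = 2*5 + 4, so a_3 = 2.
  5 = 1*4 + 1, so a_4 = 1.
  4 = 4*1 + 0, so a_5 = 4.
so x = [8; 2, 1, 2, 1, 4].
Convergents (p_i = a_i*p_{i-1} + p_{i-2}, q_i = a_i*q_{i-1} + q_{i-2} with p_{-2}=0, p_{-1}=1, q_{-2}=1, q_{-1}=0), until the denominator exceeds 14:
  i=0: a_0=8, p_0 = 8*1 + 0 = 8, q_0 = 8*0 + 1 = 1.
  i=1: a_1=2, p_1 = 2*8 + 1 = 17, q_1 = 2*1 + 0 = 2.
  i=2: a_2=1, p_2 = 1*17 + 8 = 25, q_2 = 1*2 + 1 = 3.
  i=3: a_3=2, p_3 = 2*25 + 17 = 67, q_3 = 2*3 + 2 = 8.
  i=4: a_4=1, p_4 = 1*67 + 25 = 92, q_4 = 1*8 + 3 = 11.
  i=5: a_5=4, p_5 = 4*92 + 67 = 435, q_5 = 4*11 + 8 = 52.
q_5 = 52 > 14, so the last convergent with denominator <= 14 is p_4/q_4 = 92/11.
The closest fraction with denominator <= 14 is either p_4/q_4 or the intermediate fraction (k*p_4 + p_3)/(k*q_4 + q_3) with the largest k >= 1 whose denominator stays <= 14; these approach x as k grows, and every other convergent or intermediate fraction in range is farther away.
Largest k: floor((14 - q_3)/q_4) = floor((14 - 8)/11) = 0.
Since k = 0, no intermediate fraction beyond p_4/q_4 has denominator <= 14, so the convergent 92/11 is the closest (its error is |435*11 - 92*52|/(52*11) = 1/572).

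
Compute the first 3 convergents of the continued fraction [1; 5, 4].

1/1, 6/5, 25/21

Using the convergent recurrence p_i = a_i*p_{i-1} + p_{i-2}, q_i = a_i*q_{i-1} + q_{i-2} with p_{-2}=0, p_{-1}=1, q_{-2}=1, q_{-1}=0:
  i=0: a_0=1, p_0 = 1*1 + 0 = 1, q_0 = 1*0 + 1 = 1.
  i=1: a_1=5, p_1 = 5*1 + 1 = 6, q_1 = 5*1 + 0 = 5.
  i=2: a_2=4, p_2 = 4*6 + 1 = 25, q_2 = 4*5 + 1 = 21.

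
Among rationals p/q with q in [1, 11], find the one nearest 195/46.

Expand x = 195/46 as a continued fraction with the Euclidean algorithm:
  195 = 4*46 + 11, so a_0 = 4.
  46 = 4*11 + 2, so a_1 = 4.
  11 = 5*2 + 1, so a_2 = 5.
  2 = 2*1 + 0, so a_3 = 2.
so x = [4; 4, 5, 2].
Convergents (p_i = a_i*p_{i-1} + p_{i-2}, q_i = a_i*q_{i-1} + q_{i-2} with p_{-2}=0, p_{-1}=1, q_{-2}=1, q_{-1}=0), until the denominator exceeds 11:
  i=0: a_0=4, p_0 = 4*1 + 0 = 4, q_0 = 4*0 + 1 = 1.
  i=1: a_1=4, p_1 = 4*4 + 1 = 17, q_1 = 4*1 + 0 = 4.
  i=2: a_2=5, p_2 = 5*17 + 4 = 89, q_2 = 5*4 + 1 = 21.
q_2 = 21 > 11, so the last convergent with denominator <= 11 is p_1/q_1 = 17/4.
The closest fraction with denominator <= 11 is either p_1/q_1 or the intermediate fraction (k*p_1 + p_0)/(k*q_1 + q_0) with the largest k >= 1 whose denominator stays <= 11; these approach x as k grows, and every other convergent or intermediate fraction in range is farther away.
Largest k: floor((11 - q_0)/q_1) = floor((11 - 1)/4) = 2.
That gives (2*17 + 4)/(2*4 + 1) = 38/9.
Compare the errors: |x - 17/4| = |195*4 - 17*46|/(46*4) = 2/184, and |x - 38/9| = |195*9 - 38*46|/(46*9) = 7/414.
Cross-multiplying, 2*414 = 828 < 1288 = 7*184, so 2/184 is smaller: the convergent 17/4 is closer to x than 38/9.

17/4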